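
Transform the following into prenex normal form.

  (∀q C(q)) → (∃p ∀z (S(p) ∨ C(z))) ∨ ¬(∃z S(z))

∃q ∃p ∀z ∀y (¬C(q) ∨ S(p) ∨ C(z) ∨ ¬S(y))

Eliminate → and ↔ using ¬ and ∨.
  ¬(∀q C(q)) ∨ (∃p ∀z (S(p) ∨ C(z))) ∨ ¬(∃z S(z))
Drive negations inward (¬∀x A ≡ ∃x ¬A, ¬∃x A ≡ ∀x ¬A, De Morgan for ∧/∨):
  (∃q ¬C(q)) ∨ (∃p ∀z (S(p) ∨ C(z))) ∨ (∀z ¬S(z))
Standardize variables apart so no two quantifiers bind the same name: z↦y.
  (∃q ¬C(q)) ∨ (∃p ∀z (S(p) ∨ C(z))) ∨ (∀y ¬S(y))
Extract every quantifier outward, since the variables are now distinct and don't occur free across branches:
  ∃q ∃p ∀z ∀y (¬C(q) ∨ S(p) ∨ C(z) ∨ ¬S(y))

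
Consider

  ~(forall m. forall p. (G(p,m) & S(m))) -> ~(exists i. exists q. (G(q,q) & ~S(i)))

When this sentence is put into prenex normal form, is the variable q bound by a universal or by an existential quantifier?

Eliminate → and ↔ using ¬ and ∨.
  ~~(forall m. forall p. (G(p,m) & S(m))) | ~(exists i. exists q. (G(q,q) & ~S(i)))
Move each ¬ inward, flipping quantifiers it crosses:
  (forall m. forall p. (G(p,m) & S(m))) | (forall i. forall q. (~G(q,q) | S(i)))
All bound variables are already distinct, so no renaming is needed.
Finally move all quantifiers to the prefix:
  forall m. forall p. forall i. forall q. (G(p,m) & S(m) | ~G(q,q) | S(i))
The quantifier exists q sits under an odd number of negations (counting the antecedent side of each →), so it flips to forall q.

universal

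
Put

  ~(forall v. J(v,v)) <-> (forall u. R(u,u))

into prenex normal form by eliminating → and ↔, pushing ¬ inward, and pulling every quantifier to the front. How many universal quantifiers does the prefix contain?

Rewrite implications/biconditionals: A → B as ¬A ∨ B; A ↔ B as (¬A ∨ B) ∧ (¬B ∨ A).
  (~~(forall v. J(v,v)) | (forall u. R(u,u))) & (~(forall u. R(u,u)) | ~(forall v. J(v,v)))
Move each ¬ inward, flipping quantifiers it crosses:
  ((forall v. J(v,v)) | (forall u. R(u,u))) & ((exists u. ~R(u,u)) | (exists v. ~J(v,v)))
Give each quantifier a distinct variable: u↦z1, v↦z.
  ((forall v. J(v,v)) | (forall u. R(u,u))) & ((exists z1. ~R(z1,z1)) | (exists z. ~J(z,z)))
Finally move all quantifiers to the prefix:
  forall v. forall u. exists z1. exists z. ((J(v,v) | R(u,u)) & (~R(z1,z1) | ~J(z,z)))
The prefix is forall v forall u exists z1 exists z: 2 universal, 2 existential.

2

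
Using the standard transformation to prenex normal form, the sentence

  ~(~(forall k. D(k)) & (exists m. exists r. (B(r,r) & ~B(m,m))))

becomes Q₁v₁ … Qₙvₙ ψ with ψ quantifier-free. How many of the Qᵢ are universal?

3

Move each ¬ inward, flipping quantifiers it crosses:
  (forall k. D(k)) | (forall m. forall r. (~B(r,r) | B(m,m)))
All bound variables are already distinct, so no renaming is needed.
Finally move all quantifiers to the prefix:
  forall k. forall m. forall r. (D(k) | ~B(r,r) | B(m,m))
The prefix is forall k forall m forall r: 3 universal, 0 existential.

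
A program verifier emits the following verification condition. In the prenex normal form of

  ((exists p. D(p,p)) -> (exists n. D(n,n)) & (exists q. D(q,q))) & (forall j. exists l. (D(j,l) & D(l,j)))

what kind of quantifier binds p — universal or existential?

First replace A → B with ¬A ∨ B.
  (~(exists p. D(p,p)) | (exists n. D(n,n)) & (exists q. D(q,q))) & (forall j. exists l. (D(j,l) & D(l,j)))
Push ¬ through the quantifiers and connectives to reach negation normal form:
  ((forall p. ~D(p,p)) | (exists n. D(n,n)) & (exists q. D(q,q))) & (forall j. exists l. (D(j,l) & D(l,j)))
Finally move all quantifiers to the prefix:
  forall p. exists n. exists q. forall j. exists l. ((~D(p,p) | D(n,n) & D(q,q)) & D(j,l) & D(l,j))
The quantifier exists p sits under an odd number of negations (counting the antecedent side of each →), so it flips to forall p.

universal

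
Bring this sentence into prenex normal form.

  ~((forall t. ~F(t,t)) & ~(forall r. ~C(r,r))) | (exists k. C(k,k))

exists t. forall r. exists k. (F(t,t) | ~C(r,r) | C(k,k))

Push ¬ through the quantifiers and connectives to reach negation normal form:
  (exists t. F(t,t)) | (forall r. ~C(r,r)) | (exists k. C(k,k))
Extract every quantifier outward, since the variables are now distinct and don't occur free across branches:
  exists t. forall r. exists k. (F(t,t) | ~C(r,r) | C(k,k))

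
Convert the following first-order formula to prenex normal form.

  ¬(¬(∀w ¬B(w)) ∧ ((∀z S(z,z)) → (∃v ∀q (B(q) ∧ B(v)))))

∀w ∀z ∀v ∃q (¬B(w) ∨ S(z,z) ∧ (¬B(q) ∨ ¬B(v)))

First replace A → B with ¬A ∨ B.
  ¬(¬(∀w ¬B(w)) ∧ (¬(∀z S(z,z)) ∨ (∃v ∀q (B(q) ∧ B(v)))))
Push ¬ through the quantifiers and connectives to reach negation normal form:
  (∀w ¬B(w)) ∨ (∀z S(z,z)) ∧ (∀v ∃q (¬B(q) ∨ ¬B(v)))
All bound variables are already distinct, so no renaming is needed.
Pull the quantifiers to the front (each side's bound variable is not free in the other side):
  ∀w ∀z ∀v ∃q (¬B(w) ∨ S(z,z) ∧ (¬B(q) ∨ ¬B(v)))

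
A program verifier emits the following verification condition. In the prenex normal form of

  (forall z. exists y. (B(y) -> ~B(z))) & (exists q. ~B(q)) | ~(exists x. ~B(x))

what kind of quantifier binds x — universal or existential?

First replace A → B with ¬A ∨ B.
  (forall z. exists y. (~B(y) | ~B(z))) & (exists q. ~B(q)) | ~(exists x. ~B(x))
Move each ¬ inward, flipping quantifiers it crosses:
  (forall z. exists y. (~B(y) | ~B(z))) & (exists q. ~B(q)) | (forall x. B(x))
All bound variables are already distinct, so no renaming is needed.
Pull the quantifiers to the front (each side's bound variable is not free in the other side):
  forall z. exists y. exists q. forall x. ((~B(y) | ~B(z)) & ~B(q) | B(x))
The quantifier exists x sits under an odd number of negations (counting the antecedent side of each →), so it flips to forall x.

universal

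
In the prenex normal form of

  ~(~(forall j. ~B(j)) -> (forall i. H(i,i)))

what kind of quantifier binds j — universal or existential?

Rewrite implications/biconditionals: A → B as ¬A ∨ B.
  ~(~~(forall j. ~B(j)) | (forall i. H(i,i)))
Drive negations inward (¬∀x A ≡ ∃x ¬A, ¬∃x A ≡ ∀x ¬A, De Morgan for ∧/∨):
  (exists j. B(j)) & (exists i. ~H(i,i))
Finally move all quantifiers to the prefix:
  exists j. exists i. (B(j) & ~H(i,i))
The quantifier forall j sits under an odd number of negations (counting the antecedent side of each →), so it flips to exists j.

existential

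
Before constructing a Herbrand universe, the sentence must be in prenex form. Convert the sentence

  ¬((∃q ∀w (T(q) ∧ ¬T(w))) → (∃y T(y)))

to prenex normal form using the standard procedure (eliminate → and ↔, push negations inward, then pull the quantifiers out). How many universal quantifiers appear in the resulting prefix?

First replace A → B with ¬A ∨ B.
  ¬(¬(∃q ∀w (T(q) ∧ ¬T(w))) ∨ (∃y T(y)))
Drive negations inward (¬∀x A ≡ ∃x ¬A, ¬∃x A ≡ ∀x ¬A, De Morgan for ∧/∨):
  (∃q ∀w (T(q) ∧ ¬T(w))) ∧ (∀y ¬T(y))
All bound variables are already distinct, so no renaming is needed.
Extract every quantifier outward, since the variables are now distinct and don't occur free across branches:
  ∃q ∀w ∀y (T(q) ∧ ¬T(w) ∧ ¬T(y))
The prefix is ∃q ∀w ∀y: 2 universal, 1 existential.

2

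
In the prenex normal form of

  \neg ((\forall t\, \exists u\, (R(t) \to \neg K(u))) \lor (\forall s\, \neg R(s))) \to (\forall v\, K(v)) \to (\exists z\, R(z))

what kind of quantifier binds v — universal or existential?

existential

Eliminate → and ↔ using ¬ and ∨.
  \neg \neg ((\forall t\, \exists u\, (\neg R(t) \lor \neg K(u))) \lor (\forall s\, \neg R(s))) \lor \neg (\forall v\, K(v)) \lor (\exists z\, R(z))
Push ¬ through the quantifiers and connectives to reach negation normal form:
  (\forall t\, \exists u\, (\neg R(t) \lor \neg K(u))) \lor (\forall s\, \neg R(s)) \lor (\exists v\, \neg K(v)) \lor (\exists z\, R(z))
Extract every quantifier outward, since the variables are now distinct and don't occur free across branches:
  \forall t\, \exists u\, \forall s\, \exists v\, \exists z\, (\neg R(t) \lor \neg K(u) \lor \neg R(s) \lor \neg K(v) \lor R(z))
The quantifier \forall v sits under an odd number of negations (counting the antecedent side of each →), so it flips to \exists v.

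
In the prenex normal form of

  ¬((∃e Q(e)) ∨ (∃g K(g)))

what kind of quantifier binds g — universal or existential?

universal

Push ¬ through the quantifiers and connectives to reach negation normal form:
  (∀e ¬Q(e)) ∧ (∀g ¬K(g))
Finally move all quantifiers to the prefix:
  ∀e ∀g (¬Q(e) ∧ ¬K(g))
The quantifier ∃g sits under an odd number of negations, so it flips to ∀g.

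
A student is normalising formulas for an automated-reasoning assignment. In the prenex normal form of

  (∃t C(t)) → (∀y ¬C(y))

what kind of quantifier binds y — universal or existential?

First replace A → B with ¬A ∨ B.
  ¬(∃t C(t)) ∨ (∀y ¬C(y))
Drive negations inward (¬∀x A ≡ ∃x ¬A, ¬∃x A ≡ ∀x ¬A, De Morgan for ∧/∨):
  (∀t ¬C(t)) ∨ (∀y ¬C(y))
All bound variables are already distinct, so no renaming is needed.
Extract every quantifier outward, since the variables are now distinct and don't occur free across branches:
  ∀t ∀y (¬C(t) ∨ ¬C(y))
The quantifier ∀y sits under an even number of negations (counting the antecedent side of each →), so it remains universal.

universal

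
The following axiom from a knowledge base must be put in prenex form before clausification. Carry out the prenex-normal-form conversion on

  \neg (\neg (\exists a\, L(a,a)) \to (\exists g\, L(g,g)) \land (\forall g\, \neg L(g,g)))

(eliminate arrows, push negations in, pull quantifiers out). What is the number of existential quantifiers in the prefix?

Rewrite implications/biconditionals: A → B as ¬A ∨ B.
  \neg (\neg \neg (\exists a\, L(a,a)) \lor (\exists g\, L(g,g)) \land (\forall g\, \neg L(g,g)))
Drive negations inward (¬∀x A ≡ ∃x ¬A, ¬∃x A ≡ ∀x ¬A, De Morgan for ∧/∨):
  (\forall a\, \neg L(a,a)) \land ((\forall g\, \neg L(g,g)) \lor (\exists g\, L(g,g)))
Rename bound variables to avoid capture: g↦t.
  (\forall a\, \neg L(a,a)) \land ((\forall g\, \neg L(g,g)) \lor (\exists t\, L(t,t)))
Finally move all quantifiers to the prefix:
  \forall a\, \forall g\, \exists t\, (\neg L(a,a) \land (\neg L(g,g) \lor L(t,t)))
The prefix is \forall a \forall g \exists t: 2 universal, 1 existential.

1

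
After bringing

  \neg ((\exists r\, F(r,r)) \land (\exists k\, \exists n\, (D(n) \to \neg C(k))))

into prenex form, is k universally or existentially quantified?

universal

Eliminate → and ↔ using ¬ and ∨.
  \neg ((\exists r\, F(r,r)) \land (\exists k\, \exists n\, (\neg D(n) \lor \neg C(k))))
Push ¬ through the quantifiers and connectives to reach negation normal form:
  (\forall r\, \neg F(r,r)) \lor (\forall k\, \forall n\, (D(n) \land C(k)))
Extract every quantifier outward, since the variables are now distinct and don't occur free across branches:
  \forall r\, \forall k\, \forall n\, (\neg F(r,r) \lor D(n) \land C(k))
The quantifier \exists k sits under an odd number of negations (counting the antecedent side of each →), so it flips to \forall k.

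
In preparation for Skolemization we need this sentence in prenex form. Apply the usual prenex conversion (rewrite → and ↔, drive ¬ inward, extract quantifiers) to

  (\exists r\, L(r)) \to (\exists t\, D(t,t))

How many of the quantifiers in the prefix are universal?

1

Eliminate → and ↔ using ¬ and ∨.
  \neg (\exists r\, L(r)) \lor (\exists t\, D(t,t))
Push ¬ through the quantifiers and connectives to reach negation normal form:
  (\forall r\, \neg L(r)) \lor (\exists t\, D(t,t))
Finally move all quantifiers to the prefix:
  \forall r\, \exists t\, (\neg L(r) \lor D(t,t))
The prefix is \forall r \exists t: 1 universal, 1 existential.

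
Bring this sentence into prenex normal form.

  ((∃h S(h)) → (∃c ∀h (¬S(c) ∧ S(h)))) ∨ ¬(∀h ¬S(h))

Rewrite implications/biconditionals: A → B as ¬A ∨ B.
  ¬(∃h S(h)) ∨ (∃c ∀h (¬S(c) ∧ S(h))) ∨ ¬(∀h ¬S(h))
Push ¬ through the quantifiers and connectives to reach negation normal form:
  (∀h ¬S(h)) ∨ (∃c ∀h (¬S(c) ∧ S(h))) ∨ (∃h S(h))
Standardize variables apart so no two quantifiers bind the same name: h↦r, h↦p.
  (∀h ¬S(h)) ∨ (∃c ∀r (¬S(c) ∧ S(r))) ∨ (∃p S(p))
Extract every quantifier outward, since the variables are now distinct and don't occur free across branches:
  ∀h ∃c ∀r ∃p (¬S(h) ∨ ¬S(c) ∧ S(r) ∨ S(p))

∀h ∃c ∀r ∃p (¬S(h) ∨ ¬S(c) ∧ S(r) ∨ S(p))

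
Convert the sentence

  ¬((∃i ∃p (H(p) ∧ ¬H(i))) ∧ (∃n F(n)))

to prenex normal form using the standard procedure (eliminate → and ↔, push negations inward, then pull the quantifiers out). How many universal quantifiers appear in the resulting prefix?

3

Move each ¬ inward, flipping quantifiers it crosses:
  (∀i ∀p (¬H(p) ∨ H(i))) ∨ (∀n ¬F(n))
All bound variables are already distinct, so no renaming is needed.
Pull the quantifiers to the front (each side's bound variable is not free in the other side):
  ∀i ∀p ∀n (¬H(p) ∨ H(i) ∨ ¬F(n))
The prefix is ∀i ∀p ∀n: 3 universal, 0 existential.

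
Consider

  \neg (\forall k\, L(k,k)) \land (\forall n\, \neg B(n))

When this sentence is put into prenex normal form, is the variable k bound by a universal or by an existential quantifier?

Move each ¬ inward, flipping quantifiers it crosses:
  (\exists k\, \neg L(k,k)) \land (\forall n\, \neg B(n))
Pull the quantifiers to the front (each side's bound variable is not free in the other side):
  \exists k\, \forall n\, (\neg L(k,k) \land \neg B(n))
The quantifier \forall k sits under an odd number of negations, so it flips to \exists k.

existential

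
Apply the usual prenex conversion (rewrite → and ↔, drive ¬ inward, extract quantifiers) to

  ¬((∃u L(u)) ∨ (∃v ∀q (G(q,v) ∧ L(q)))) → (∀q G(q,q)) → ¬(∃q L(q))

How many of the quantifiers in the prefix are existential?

First replace A → B with ¬A ∨ B.
  ¬¬((∃u L(u)) ∨ (∃v ∀q (G(q,v) ∧ L(q)))) ∨ ¬(∀q G(q,q)) ∨ ¬(∃q L(q))
Push ¬ through the quantifiers and connectives to reach negation normal form:
  (∃u L(u)) ∨ (∃v ∀q (G(q,v) ∧ L(q))) ∨ (∃q ¬G(q,q)) ∨ (∀q ¬L(q))
Rename bound variables to avoid capture: q↦x, q↦t.
  (∃u L(u)) ∨ (∃v ∀q (G(q,v) ∧ L(q))) ∨ (∃x ¬G(x,x)) ∨ (∀t ¬L(t))
Finally move all quantifiers to the prefix:
  ∃u ∃v ∀q ∃x ∀t (L(u) ∨ G(q,v) ∧ L(q) ∨ ¬G(x,x) ∨ ¬L(t))
The prefix is ∃u ∃v ∀q ∃x ∀t: 2 universal, 3 existential.

3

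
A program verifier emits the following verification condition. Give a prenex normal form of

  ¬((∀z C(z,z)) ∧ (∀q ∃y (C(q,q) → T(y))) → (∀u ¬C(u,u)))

∀z ∀q ∃y ∃u (C(z,z) ∧ (¬C(q,q) ∨ T(y)) ∧ C(u,u))

Eliminate → and ↔ using ¬ and ∨.
  ¬(¬((∀z C(z,z)) ∧ (∀q ∃y (¬C(q,q) ∨ T(y)))) ∨ (∀u ¬C(u,u)))
Push ¬ through the quantifiers and connectives to reach negation normal form:
  (∀z C(z,z)) ∧ (∀q ∃y (¬C(q,q) ∨ T(y))) ∧ (∃u C(u,u))
All bound variables are already distinct, so no renaming is needed.
Finally move all quantifiers to the prefix:
  ∀z ∀q ∃y ∃u (C(z,z) ∧ (¬C(q,q) ∨ T(y)) ∧ C(u,u))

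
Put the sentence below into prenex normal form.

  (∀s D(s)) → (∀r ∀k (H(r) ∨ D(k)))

Rewrite implications/biconditionals: A → B as ¬A ∨ B.
  ¬(∀s D(s)) ∨ (∀r ∀k (H(r) ∨ D(k)))
Drive negations inward (¬∀x A ≡ ∃x ¬A, ¬∃x A ≡ ∀x ¬A, De Morgan for ∧/∨):
  (∃s ¬D(s)) ∨ (∀r ∀k (H(r) ∨ D(k)))
All bound variables are already distinct, so no renaming is needed.
Finally move all quantifiers to the prefix:
  ∃s ∀r ∀k (¬D(s) ∨ H(r) ∨ D(k))

∃s ∀r ∀k (¬D(s) ∨ H(r) ∨ D(k))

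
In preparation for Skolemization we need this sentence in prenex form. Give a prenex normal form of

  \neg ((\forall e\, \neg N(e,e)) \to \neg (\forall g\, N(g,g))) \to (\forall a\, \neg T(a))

\exists e\, \exists g\, \forall a\, (N(e,e) \lor \neg N(g,g) \lor \neg T(a))

Rewrite implications/biconditionals: A → B as ¬A ∨ B.
  \neg \neg (\neg (\forall e\, \neg N(e,e)) \lor \neg (\forall g\, N(g,g))) \lor (\forall a\, \neg T(a))
Push ¬ through the quantifiers and connectives to reach negation normal form:
  (\exists e\, N(e,e)) \lor (\exists g\, \neg N(g,g)) \lor (\forall a\, \neg T(a))
Pull the quantifiers to the front (each side's bound variable is not free in the other side):
  \exists e\, \exists g\, \forall a\, (N(e,e) \lor \neg N(g,g) \lor \neg T(a))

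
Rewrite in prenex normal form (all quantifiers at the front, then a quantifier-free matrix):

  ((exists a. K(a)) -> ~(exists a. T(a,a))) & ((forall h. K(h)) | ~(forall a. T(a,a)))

forall a. forall y. forall h. exists z. ((~K(a) | ~T(y,y)) & (K(h) | ~T(z,z)))

First replace A → B with ¬A ∨ B.
  (~(exists a. K(a)) | ~(exists a. T(a,a))) & ((forall h. K(h)) | ~(forall a. T(a,a)))
Push ¬ through the quantifiers and connectives to reach negation normal form:
  ((forall a. ~K(a)) | (forall a. ~T(a,a))) & ((forall h. K(h)) | (exists a. ~T(a,a)))
Standardize variables apart so no two quantifiers bind the same name: a↦y, a↦z.
  ((forall a. ~K(a)) | (forall y. ~T(y,y))) & ((forall h. K(h)) | (exists z. ~T(z,z)))
Pull the quantifiers to the front (each side's bound variable is not free in the other side):
  forall a. forall y. forall h. exists z. ((~K(a) | ~T(y,y)) & (K(h) | ~T(z,z)))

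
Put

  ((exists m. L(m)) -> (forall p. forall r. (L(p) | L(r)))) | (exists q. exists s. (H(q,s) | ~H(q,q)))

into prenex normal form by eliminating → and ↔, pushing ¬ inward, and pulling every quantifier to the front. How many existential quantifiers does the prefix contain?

2

Rewrite implications/biconditionals: A → B as ¬A ∨ B.
  ~(exists m. L(m)) | (forall p. forall r. (L(p) | L(r))) | (exists q. exists s. (H(q,s) | ~H(q,q)))
Drive negations inward (¬∀x A ≡ ∃x ¬A, ¬∃x A ≡ ∀x ¬A, De Morgan for ∧/∨):
  (forall m. ~L(m)) | (forall p. forall r. (L(p) | L(r))) | (exists q. exists s. (H(q,s) | ~H(q,q)))
All bound variables are already distinct, so no renaming is needed.
Extract every quantifier outward, since the variables are now distinct and don't occur free across branches:
  forall m. forall p. forall r. exists q. exists s. (~L(m) | L(p) | L(r) | H(q,s) | ~H(q,q))
The prefix is forall m forall p forall r exists q exists s: 3 universal, 2 existential.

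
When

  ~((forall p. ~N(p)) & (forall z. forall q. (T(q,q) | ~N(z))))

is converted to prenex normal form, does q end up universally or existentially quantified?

Push ¬ through the quantifiers and connectives to reach negation normal form:
  (exists p. N(p)) | (exists z. exists q. (~T(q,q) & N(z)))
All bound variables are already distinct, so no renaming is needed.
Extract every quantifier outward, since the variables are now distinct and don't occur free across branches:
  exists p. exists z. exists q. (N(p) | ~T(q,q) & N(z))
The quantifier forall q sits under an odd number of negations, so it flips to exists q.

existential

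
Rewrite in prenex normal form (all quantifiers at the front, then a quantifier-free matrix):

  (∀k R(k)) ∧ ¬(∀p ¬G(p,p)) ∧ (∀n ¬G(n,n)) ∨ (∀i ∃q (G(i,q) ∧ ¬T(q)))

Drive negations inward (¬∀x A ≡ ∃x ¬A, ¬∃x A ≡ ∀x ¬A, De Morgan for ∧/∨):
  (∀k R(k)) ∧ (∃p G(p,p)) ∧ (∀n ¬G(n,n)) ∨ (∀i ∃q (G(i,q) ∧ ¬T(q)))
Extract every quantifier outward, since the variables are now distinct and don't occur free across branches:
  ∀k ∃p ∀n ∀i ∃q (R(k) ∧ G(p,p) ∧ ¬G(n,n) ∨ G(i,q) ∧ ¬T(q))

∀k ∃p ∀n ∀i ∃q (R(k) ∧ G(p,p) ∧ ¬G(n,n) ∨ G(i,q) ∧ ¬T(q))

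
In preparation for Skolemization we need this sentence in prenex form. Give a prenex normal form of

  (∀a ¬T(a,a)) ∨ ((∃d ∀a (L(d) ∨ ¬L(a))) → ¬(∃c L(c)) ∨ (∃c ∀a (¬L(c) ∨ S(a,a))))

∀a ∀d ∃x1 ∀c ∃q ∀z (¬T(a,a) ∨ ¬L(d) ∧ L(x1) ∨ ¬L(c) ∨ ¬L(q) ∨ S(z,z))

First replace A → B with ¬A ∨ B.
  (∀a ¬T(a,a)) ∨ ¬(∃d ∀a (L(d) ∨ ¬L(a))) ∨ ¬(∃c L(c)) ∨ (∃c ∀a (¬L(c) ∨ S(a,a)))
Push ¬ through the quantifiers and connectives to reach negation normal form:
  (∀a ¬T(a,a)) ∨ (∀d ∃a (¬L(d) ∧ L(a))) ∨ (∀c ¬L(c)) ∨ (∃c ∀a (¬L(c) ∨ S(a,a)))
Give each quantifier a distinct variable: a↦x1, c↦q, a↦z.
  (∀a ¬T(a,a)) ∨ (∀d ∃x1 (¬L(d) ∧ L(x1))) ∨ (∀c ¬L(c)) ∨ (∃q ∀z (¬L(q) ∨ S(z,z)))
Extract every quantifier outward, since the variables are now distinct and don't occur free across branches:
  ∀a ∀d ∃x1 ∀c ∃q ∀z (¬T(a,a) ∨ ¬L(d) ∧ L(x1) ∨ ¬L(c) ∨ ¬L(q) ∨ S(z,z))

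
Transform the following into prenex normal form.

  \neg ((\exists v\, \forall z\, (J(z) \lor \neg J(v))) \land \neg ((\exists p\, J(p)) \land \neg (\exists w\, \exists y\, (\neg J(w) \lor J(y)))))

Drive negations inward (¬∀x A ≡ ∃x ¬A, ¬∃x A ≡ ∀x ¬A, De Morgan for ∧/∨):
  (\forall v\, \exists z\, (\neg J(z) \land J(v))) \lor (\exists p\, J(p)) \land (\forall w\, \forall y\, (J(w) \land \neg J(y)))
All bound variables are already distinct, so no renaming is needed.
Extract every quantifier outward, since the variables are now distinct and don't occur free across branches:
  \forall v\, \exists z\, \exists p\, \forall w\, \forall y\, (\neg J(z) \land J(v) \lor J(p) \land J(w) \land \neg J(y))

\forall v\, \exists z\, \exists p\, \forall w\, \forall y\, (\neg J(z) \land J(v) \lor J(p) \land J(w) \land \neg J(y))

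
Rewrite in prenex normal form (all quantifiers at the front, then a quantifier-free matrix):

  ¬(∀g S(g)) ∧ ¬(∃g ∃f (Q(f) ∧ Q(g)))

Move each ¬ inward, flipping quantifiers it crosses:
  (∃g ¬S(g)) ∧ (∀g ∀f (¬Q(f) ∨ ¬Q(g)))
Rename bound variables to avoid capture: g↦y.
  (∃g ¬S(g)) ∧ (∀y ∀f (¬Q(f) ∨ ¬Q(y)))
Finally move all quantifiers to the prefix:
  ∃g ∀y ∀f (¬S(g) ∧ (¬Q(f) ∨ ¬Q(y)))

∃g ∀y ∀f (¬S(g) ∧ (¬Q(f) ∨ ¬Q(y)))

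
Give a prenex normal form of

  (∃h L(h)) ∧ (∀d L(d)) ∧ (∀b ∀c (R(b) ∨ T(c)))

Finally move all quantifiers to the prefix:
  ∃h ∀d ∀b ∀c (L(h) ∧ L(d) ∧ (R(b) ∨ T(c)))

∃h ∀d ∀b ∀c (L(h) ∧ L(d) ∧ (R(b) ∨ T(c)))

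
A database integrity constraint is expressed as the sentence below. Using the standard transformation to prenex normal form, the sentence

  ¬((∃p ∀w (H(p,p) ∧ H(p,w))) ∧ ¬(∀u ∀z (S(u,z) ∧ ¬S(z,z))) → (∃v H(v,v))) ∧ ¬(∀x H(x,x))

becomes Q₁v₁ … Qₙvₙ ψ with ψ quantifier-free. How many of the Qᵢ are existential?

4

Eliminate → and ↔ using ¬ and ∨.
  ¬(¬((∃p ∀w (H(p,p) ∧ H(p,w))) ∧ ¬(∀u ∀z (S(u,z) ∧ ¬S(z,z)))) ∨ (∃v H(v,v))) ∧ ¬(∀x H(x,x))
Move each ¬ inward, flipping quantifiers it crosses:
  (∃p ∀w (H(p,p) ∧ H(p,w))) ∧ (∃u ∃z (¬S(u,z) ∨ S(z,z))) ∧ (∀v ¬H(v,v)) ∧ (∃x ¬H(x,x))
Finally move all quantifiers to the prefix:
  ∃p ∀w ∃u ∃z ∀v ∃x (H(p,p) ∧ H(p,w) ∧ (¬S(u,z) ∨ S(z,z)) ∧ ¬H(v,v) ∧ ¬H(x,x))
The prefix is ∃p ∀w ∃u ∃z ∀v ∃x: 2 universal, 4 existential.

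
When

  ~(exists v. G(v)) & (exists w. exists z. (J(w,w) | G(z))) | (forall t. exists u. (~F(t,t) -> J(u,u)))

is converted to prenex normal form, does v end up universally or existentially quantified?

universal

First replace A → B with ¬A ∨ B.
  ~(exists v. G(v)) & (exists w. exists z. (J(w,w) | G(z))) | (forall t. exists u. (~~F(t,t) | J(u,u)))
Move each ¬ inward, flipping quantifiers it crosses:
  (forall v. ~G(v)) & (exists w. exists z. (J(w,w) | G(z))) | (forall t. exists u. (F(t,t) | J(u,u)))
All bound variables are already distinct, so no renaming is needed.
Extract every quantifier outward, since the variables are now distinct and don't occur free across branches:
  forall v. exists w. exists z. forall t. exists u. (~G(v) & (J(w,w) | G(z)) | F(t,t) | J(u,u))
The quantifier exists v sits under an odd number of negations (counting the antecedent side of each →), so it flips to forall v.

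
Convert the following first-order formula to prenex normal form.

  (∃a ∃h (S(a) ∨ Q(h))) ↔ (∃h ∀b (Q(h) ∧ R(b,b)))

First replace A → B with ¬A ∨ B; A ↔ B as (¬A ∨ B) ∧ (¬B ∨ A).
  (¬(∃a ∃h (S(a) ∨ Q(h))) ∨ (∃h ∀b (Q(h) ∧ R(b,b)))) ∧ (¬(∃h ∀b (Q(h) ∧ R(b,b))) ∨ (∃a ∃h (S(a) ∨ Q(h))))
Push ¬ through the quantifiers and connectives to reach negation normal form:
  ((∀a ∀h (¬S(a) ∧ ¬Q(h))) ∨ (∃h ∀b (Q(h) ∧ R(b,b)))) ∧ ((∀h ∃b (¬Q(h) ∨ ¬R(b,b))) ∨ (∃a ∃h (S(a) ∨ Q(h))))
Rename bound variables to avoid capture: h↦c, h↦v1, b↦t, a↦u1, h↦x1.
  ((∀a ∀h (¬S(a) ∧ ¬Q(h))) ∨ (∃c ∀b (Q(c) ∧ R(b,b)))) ∧ ((∀v1 ∃t (¬Q(v1) ∨ ¬R(t,t))) ∨ (∃u1 ∃x1 (S(u1) ∨ Q(x1))))
Extract every quantifier outward, since the variables are now distinct and don't occur free across branches:
  ∀a ∀h ∃c ∀b ∀v1 ∃t ∃u1 ∃x1 ((¬S(a) ∧ ¬Q(h) ∨ Q(c) ∧ R(b,b)) ∧ (¬Q(v1) ∨ ¬R(t,t) ∨ S(u1) ∨ Q(x1)))

∀a ∀h ∃c ∀b ∀v1 ∃t ∃u1 ∃x1 ((¬S(a) ∧ ¬Q(h) ∨ Q(c) ∧ R(b,b)) ∧ (¬Q(v1) ∨ ¬R(t,t) ∨ S(u1) ∨ Q(x1)))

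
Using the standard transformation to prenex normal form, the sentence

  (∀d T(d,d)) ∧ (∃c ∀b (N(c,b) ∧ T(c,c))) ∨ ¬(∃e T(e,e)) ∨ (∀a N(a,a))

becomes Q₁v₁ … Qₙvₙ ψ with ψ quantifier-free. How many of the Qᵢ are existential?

Drive negations inward (¬∀x A ≡ ∃x ¬A, ¬∃x A ≡ ∀x ¬A, De Morgan for ∧/∨):
  (∀d T(d,d)) ∧ (∃c ∀b (N(c,b) ∧ T(c,c))) ∨ (∀e ¬T(e,e)) ∨ (∀a N(a,a))
All bound variables are already distinct, so no renaming is needed.
Extract every quantifier outward, since the variables are now distinct and don't occur free across branches:
  ∀d ∃c ∀b ∀e ∀a (T(d,d) ∧ N(c,b) ∧ T(c,c) ∨ ¬T(e,e) ∨ N(a,a))
The prefix is ∀d ∃c ∀b ∀e ∀a: 4 universal, 1 existential.

1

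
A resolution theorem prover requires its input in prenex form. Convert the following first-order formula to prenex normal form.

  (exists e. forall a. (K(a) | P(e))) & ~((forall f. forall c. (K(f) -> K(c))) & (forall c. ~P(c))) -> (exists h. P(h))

forall e. exists a. forall f. forall c. forall v1. exists h. (~K(a) & ~P(e) | (~K(f) | K(c)) & ~P(v1) | P(h))

First replace A → B with ¬A ∨ B.
  ~((exists e. forall a. (K(a) | P(e))) & ~((forall f. forall c. (~K(f) | K(c))) & (forall c. ~P(c)))) | (exists h. P(h))
Move each ¬ inward, flipping quantifiers it crosses:
  (forall e. exists a. (~K(a) & ~P(e))) | (forall f. forall c. (~K(f) | K(c))) & (forall c. ~P(c)) | (exists h. P(h))
Rename bound variables to avoid capture: c↦v1.
  (forall e. exists a. (~K(a) & ~P(e))) | (forall f. forall c. (~K(f) | K(c))) & (forall v1. ~P(v1)) | (exists h. P(h))
Finally move all quantifiers to the prefix:
  forall e. exists a. forall f. forall c. forall v1. exists h. (~K(a) & ~P(e) | (~K(f) | K(c)) & ~P(v1) | P(h))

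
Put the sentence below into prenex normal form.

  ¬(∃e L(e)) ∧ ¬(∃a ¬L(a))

∀e ∀a (¬L(e) ∧ L(a))

Drive negations inward (¬∀x A ≡ ∃x ¬A, ¬∃x A ≡ ∀x ¬A, De Morgan for ∧/∨):
  (∀e ¬L(e)) ∧ (∀a L(a))
All bound variables are already distinct, so no renaming is needed.
Finally move all quantifiers to the prefix:
  ∀e ∀a (¬L(e) ∧ L(a))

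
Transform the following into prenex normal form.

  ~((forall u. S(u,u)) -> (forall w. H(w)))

First replace A → B with ¬A ∨ B.
  ~(~(forall u. S(u,u)) | (forall w. H(w)))
Push ¬ through the quantifiers and connectives to reach negation normal form:
  (forall u. S(u,u)) & (exists w. ~H(w))
All bound variables are already distinct, so no renaming is needed.
Pull the quantifiers to the front (each side's bound variable is not free in the other side):
  forall u. exists w. (S(u,u) & ~H(w))

forall u. exists w. (S(u,u) & ~H(w))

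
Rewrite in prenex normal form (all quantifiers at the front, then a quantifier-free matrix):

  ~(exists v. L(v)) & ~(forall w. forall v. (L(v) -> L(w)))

Eliminate → and ↔ using ¬ and ∨.
  ~(exists v. L(v)) & ~(forall w. forall v. (~L(v) | L(w)))
Drive negations inward (¬∀x A ≡ ∃x ¬A, ¬∃x A ≡ ∀x ¬A, De Morgan for ∧/∨):
  (forall v. ~L(v)) & (exists w. exists v. (L(v) & ~L(w)))
Standardize variables apart so no two quantifiers bind the same name: v↦a.
  (forall v. ~L(v)) & (exists w. exists a. (L(a) & ~L(w)))
Extract every quantifier outward, since the variables are now distinct and don't occur free across branches:
  forall v. exists w. exists a. (~L(v) & L(a) & ~L(w))

forall v. exists w. exists a. (~L(v) & L(a) & ~L(w))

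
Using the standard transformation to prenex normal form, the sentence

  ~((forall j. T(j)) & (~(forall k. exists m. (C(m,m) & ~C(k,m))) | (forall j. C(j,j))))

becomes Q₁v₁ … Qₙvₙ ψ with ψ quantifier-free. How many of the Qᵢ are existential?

Push ¬ through the quantifiers and connectives to reach negation normal form:
  (exists j. ~T(j)) | (forall k. exists m. (C(m,m) & ~C(k,m))) & (exists j. ~C(j,j))
Rename bound variables to avoid capture: j↦b.
  (exists j. ~T(j)) | (forall k. exists m. (C(m,m) & ~C(k,m))) & (exists b. ~C(b,b))
Extract every quantifier outward, since the variables are now distinct and don't occur free across branches:
  exists j. forall k. exists m. exists b. (~T(j) | C(m,m) & ~C(k,m) & ~C(b,b))
The prefix is exists j forall k exists m exists b: 1 universal, 3 existential.

3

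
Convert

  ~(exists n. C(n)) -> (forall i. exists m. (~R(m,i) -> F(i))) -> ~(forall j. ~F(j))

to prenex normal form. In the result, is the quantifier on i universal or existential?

existential

First replace A → B with ¬A ∨ B.
  ~~(exists n. C(n)) | ~(forall i. exists m. (~~R(m,i) | F(i))) | ~(forall j. ~F(j))
Move each ¬ inward, flipping quantifiers it crosses:
  (exists n. C(n)) | (exists i. forall m. (~R(m,i) & ~F(i))) | (exists j. F(j))
All bound variables are already distinct, so no renaming is needed.
Finally move all quantifiers to the prefix:
  exists n. exists i. forall m. exists j. (C(n) | ~R(m,i) & ~F(i) | F(j))
The quantifier forall i sits under an odd number of negations (counting the antecedent side of each →), so it flips to exists i.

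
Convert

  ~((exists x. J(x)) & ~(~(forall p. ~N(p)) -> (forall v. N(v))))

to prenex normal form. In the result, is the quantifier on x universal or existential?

universal

First replace A → B with ¬A ∨ B.
  ~((exists x. J(x)) & ~(~~(forall p. ~N(p)) | (forall v. N(v))))
Push ¬ through the quantifiers and connectives to reach negation normal form:
  (forall x. ~J(x)) | (forall p. ~N(p)) | (forall v. N(v))
All bound variables are already distinct, so no renaming is needed.
Extract every quantifier outward, since the variables are now distinct and don't occur free across branches:
  forall x. forall p. forall v. (~J(x) | ~N(p) | N(v))
The quantifier exists x sits under an odd number of negations (counting the antecedent side of each →), so it flips to forall x.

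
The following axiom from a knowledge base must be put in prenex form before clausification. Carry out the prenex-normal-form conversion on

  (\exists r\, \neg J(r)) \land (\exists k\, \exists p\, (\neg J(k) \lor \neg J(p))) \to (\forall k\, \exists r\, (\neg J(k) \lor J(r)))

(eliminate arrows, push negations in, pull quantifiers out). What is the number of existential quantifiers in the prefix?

1

Eliminate → and ↔ using ¬ and ∨.
  \neg ((\exists r\, \neg J(r)) \land (\exists k\, \exists p\, (\neg J(k) \lor \neg J(p)))) \lor (\forall k\, \exists r\, (\neg J(k) \lor J(r)))
Move each ¬ inward, flipping quantifiers it crosses:
  (\forall r\, J(r)) \lor (\forall k\, \forall p\, (J(k) \land J(p))) \lor (\forall k\, \exists r\, (\neg J(k) \lor J(r)))
Give each quantifier a distinct variable: k↦t, r↦x1.
  (\forall r\, J(r)) \lor (\forall k\, \forall p\, (J(k) \land J(p))) \lor (\forall t\, \exists x1\, (\neg J(t) \lor J(x1)))
Finally move all quantifiers to the prefix:
  \forall r\, \forall k\, \forall p\, \forall t\, \exists x1\, (J(r) \lor J(k) \land J(p) \lor \neg J(t) \lor J(x1))
The prefix is \forall r \forall k \forall p \forall t \exists x1: 4 universal, 1 existential.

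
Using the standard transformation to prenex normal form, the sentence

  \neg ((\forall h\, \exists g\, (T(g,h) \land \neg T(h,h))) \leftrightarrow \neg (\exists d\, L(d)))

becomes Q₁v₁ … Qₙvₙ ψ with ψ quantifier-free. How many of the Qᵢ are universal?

First replace A → B with ¬A ∨ B; A ↔ B as (¬A ∨ B) ∧ (¬B ∨ A).
  \neg ((\neg (\forall h\, \exists g\, (T(g,h) \land \neg T(h,h))) \lor \neg (\exists d\, L(d))) \land (\neg \neg (\exists d\, L(d)) \lor (\forall h\, \exists g\, (T(g,h) \land \neg T(h,h)))))
Push ¬ through the quantifiers and connectives to reach negation normal form:
  (\forall h\, \exists g\, (T(g,h) \land \neg T(h,h))) \land (\exists d\, L(d)) \lor (\forall d\, \neg L(d)) \land (\exists h\, \forall g\, (\neg T(g,h) \lor T(h,h)))
Standardize variables apart so no two quantifiers bind the same name: d↦w1, h↦r, g↦t.
  (\forall h\, \exists g\, (T(g,h) \land \neg T(h,h))) \land (\exists d\, L(d)) \lor (\forall w1\, \neg L(w1)) \land (\exists r\, \forall t\, (\neg T(t,r) \lor T(r,r)))
Pull the quantifiers to the front (each side's bound variable is not free in the other side):
  \forall h\, \exists g\, \exists d\, \forall w1\, \exists r\, \forall t\, (T(g,h) \land \neg T(h,h) \land L(d) \lor \neg L(w1) \land (\neg T(t,r) \lor T(r,r)))
The prefix is \forall h \exists g \exists d \forall w1 \exists r \forall t: 3 universal, 3 existential.

3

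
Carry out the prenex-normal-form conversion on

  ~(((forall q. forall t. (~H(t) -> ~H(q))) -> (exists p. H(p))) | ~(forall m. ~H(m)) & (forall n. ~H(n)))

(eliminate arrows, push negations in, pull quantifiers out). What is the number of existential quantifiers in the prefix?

Rewrite implications/biconditionals: A → B as ¬A ∨ B.
  ~(~(forall q. forall t. (~~H(t) | ~H(q))) | (exists p. H(p)) | ~(forall m. ~H(m)) & (forall n. ~H(n)))
Move each ¬ inward, flipping quantifiers it crosses:
  (forall q. forall t. (H(t) | ~H(q))) & (forall p. ~H(p)) & ((forall m. ~H(m)) | (exists n. H(n)))
All bound variables are already distinct, so no renaming is needed.
Pull the quantifiers to the front (each side's bound variable is not free in the other side):
  forall q. forall t. forall p. forall m. exists n. ((H(t) | ~H(q)) & ~H(p) & (~H(m) | H(n)))
The prefix is forall q forall t forall p forall m exists n: 4 universal, 1 existential.

1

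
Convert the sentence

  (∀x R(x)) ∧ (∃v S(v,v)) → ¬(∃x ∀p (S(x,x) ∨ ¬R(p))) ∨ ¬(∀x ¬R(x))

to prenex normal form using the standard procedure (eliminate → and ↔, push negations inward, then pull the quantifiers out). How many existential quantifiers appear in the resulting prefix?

3

Rewrite implications/biconditionals: A → B as ¬A ∨ B.
  ¬((∀x R(x)) ∧ (∃v S(v,v))) ∨ ¬(∃x ∀p (S(x,x) ∨ ¬R(p))) ∨ ¬(∀x ¬R(x))
Push ¬ through the quantifiers and connectives to reach negation normal form:
  (∃x ¬R(x)) ∨ (∀v ¬S(v,v)) ∨ (∀x ∃p (¬S(x,x) ∧ R(p))) ∨ (∃x R(x))
Standardize variables apart so no two quantifiers bind the same name: x↦x1, x↦y.
  (∃x ¬R(x)) ∨ (∀v ¬S(v,v)) ∨ (∀x1 ∃p (¬S(x1,x1) ∧ R(p))) ∨ (∃y R(y))
Extract every quantifier outward, since the variables are now distinct and don't occur free across branches:
  ∃x ∀v ∀x1 ∃p ∃y (¬R(x) ∨ ¬S(v,v) ∨ ¬S(x1,x1) ∧ R(p) ∨ R(y))
The prefix is ∃x ∀v ∀x1 ∃p ∃y: 2 universal, 3 existential.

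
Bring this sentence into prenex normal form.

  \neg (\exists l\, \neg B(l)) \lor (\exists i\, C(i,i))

Drive negations inward (¬∀x A ≡ ∃x ¬A, ¬∃x A ≡ ∀x ¬A, De Morgan for ∧/∨):
  (\forall l\, B(l)) \lor (\exists i\, C(i,i))
Pull the quantifiers to the front (each side's bound variable is not free in the other side):
  \forall l\, \exists i\, (B(l) \lor C(i,i))

\forall l\, \exists i\, (B(l) \lor C(i,i))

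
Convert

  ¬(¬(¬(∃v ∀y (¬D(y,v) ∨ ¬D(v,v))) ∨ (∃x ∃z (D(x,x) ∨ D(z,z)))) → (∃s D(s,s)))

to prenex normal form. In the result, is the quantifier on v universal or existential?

Rewrite implications/biconditionals: A → B as ¬A ∨ B.
  ¬(¬¬(¬(∃v ∀y (¬D(y,v) ∨ ¬D(v,v))) ∨ (∃x ∃z (D(x,x) ∨ D(z,z)))) ∨ (∃s D(s,s)))
Push ¬ through the quantifiers and connectives to reach negation normal form:
  (∃v ∀y (¬D(y,v) ∨ ¬D(v,v))) ∧ (∀x ∀z (¬D(x,x) ∧ ¬D(z,z))) ∧ (∀s ¬D(s,s))
All bound variables are already distinct, so no renaming is needed.
Pull the quantifiers to the front (each side's bound variable is not free in the other side):
  ∃v ∀y ∀x ∀z ∀s ((¬D(y,v) ∨ ¬D(v,v)) ∧ ¬D(x,x) ∧ ¬D(z,z) ∧ ¬D(s,s))
The quantifier ∃v sits under an even number of negations (counting the antecedent side of each →), so it remains existential.

existential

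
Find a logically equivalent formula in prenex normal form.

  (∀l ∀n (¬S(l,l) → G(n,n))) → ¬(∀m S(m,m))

∃l ∃n ∃m (¬S(l,l) ∧ ¬G(n,n) ∨ ¬S(m,m))

Eliminate → and ↔ using ¬ and ∨.
  ¬(∀l ∀n (¬¬S(l,l) ∨ G(n,n))) ∨ ¬(∀m S(m,m))
Push ¬ through the quantifiers and connectives to reach negation normal form:
  (∃l ∃n (¬S(l,l) ∧ ¬G(n,n))) ∨ (∃m ¬S(m,m))
All bound variables are already distinct, so no renaming is needed.
Finally move all quantifiers to the prefix:
  ∃l ∃n ∃m (¬S(l,l) ∧ ¬G(n,n) ∨ ¬S(m,m))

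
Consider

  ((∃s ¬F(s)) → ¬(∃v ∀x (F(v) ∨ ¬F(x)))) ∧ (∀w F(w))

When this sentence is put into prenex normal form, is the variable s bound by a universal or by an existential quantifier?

First replace A → B with ¬A ∨ B.
  (¬(∃s ¬F(s)) ∨ ¬(∃v ∀x (F(v) ∨ ¬F(x)))) ∧ (∀w F(w))
Push ¬ through the quantifiers and connectives to reach negation normal form:
  ((∀s F(s)) ∨ (∀v ∃x (¬F(v) ∧ F(x)))) ∧ (∀w F(w))
All bound variables are already distinct, so no renaming is needed.
Pull the quantifiers to the front (each side's bound variable is not free in the other side):
  ∀s ∀v ∃x ∀w ((F(s) ∨ ¬F(v) ∧ F(x)) ∧ F(w))
The quantifier ∃s sits under an odd number of negations (counting the antecedent side of each →), so it flips to ∀s.

universal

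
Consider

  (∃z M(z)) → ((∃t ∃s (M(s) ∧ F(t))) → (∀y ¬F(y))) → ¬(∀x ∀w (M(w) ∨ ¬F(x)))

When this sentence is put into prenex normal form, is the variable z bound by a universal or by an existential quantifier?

universal

Eliminate → and ↔ using ¬ and ∨.
  ¬(∃z M(z)) ∨ ¬(¬(∃t ∃s (M(s) ∧ F(t))) ∨ (∀y ¬F(y))) ∨ ¬(∀x ∀w (M(w) ∨ ¬F(x)))
Push ¬ through the quantifiers and connectives to reach negation normal form:
  (∀z ¬M(z)) ∨ (∃t ∃s (M(s) ∧ F(t))) ∧ (∃y F(y)) ∨ (∃x ∃w (¬M(w) ∧ F(x)))
Pull the quantifiers to the front (each side's bound variable is not free in the other side):
  ∀z ∃t ∃s ∃y ∃x ∃w (¬M(z) ∨ M(s) ∧ F(t) ∧ F(y) ∨ ¬M(w) ∧ F(x))
The quantifier ∃z sits under an odd number of negations (counting the antecedent side of each →), so it flips to ∀z.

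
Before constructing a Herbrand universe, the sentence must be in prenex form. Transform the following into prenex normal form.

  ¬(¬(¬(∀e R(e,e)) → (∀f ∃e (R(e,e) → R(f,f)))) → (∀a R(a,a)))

Eliminate → and ↔ using ¬ and ∨.
  ¬(¬¬(¬¬(∀e R(e,e)) ∨ (∀f ∃e (¬R(e,e) ∨ R(f,f)))) ∨ (∀a R(a,a)))
Push ¬ through the quantifiers and connectives to reach negation normal form:
  (∃e ¬R(e,e)) ∧ (∃f ∀e (R(e,e) ∧ ¬R(f,f))) ∧ (∃a ¬R(a,a))
Give each quantifier a distinct variable: e↦t.
  (∃e ¬R(e,e)) ∧ (∃f ∀t (R(t,t) ∧ ¬R(f,f))) ∧ (∃a ¬R(a,a))
Extract every quantifier outward, since the variables are now distinct and don't occur free across branches:
  ∃e ∃f ∀t ∃a (¬R(e,e) ∧ R(t,t) ∧ ¬R(f,f) ∧ ¬R(a,a))

∃e ∃f ∀t ∃a (¬R(e,e) ∧ R(t,t) ∧ ¬R(f,f) ∧ ¬R(a,a))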